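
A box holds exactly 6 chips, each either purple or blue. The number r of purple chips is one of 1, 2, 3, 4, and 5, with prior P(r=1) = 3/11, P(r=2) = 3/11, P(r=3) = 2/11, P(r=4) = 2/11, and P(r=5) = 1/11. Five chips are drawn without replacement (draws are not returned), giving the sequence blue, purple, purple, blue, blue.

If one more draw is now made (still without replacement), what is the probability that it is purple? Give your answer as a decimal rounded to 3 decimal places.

0.333

The likelihood of the observed sequence under each hypothesis: P(data | r = 1) = (5/6)(1/5)(0/4) = 0; P(data | r = 2) = (4/6)(2/5)(1/4)(3/3)(2/2) = 1/15; P(data | r = 3) = (3/6)(3/5)(2/4)(2/3)(1/2) = 1/20; P(data | r = 4) = (2/6)(4/5)(3/4)(1/3)(0/2) = 0; P(data | r = 5) = (1/6)(5/5)(4/4)(0/3) = 0.
Weighting by the prior gives 3/11 · 0 = 0, 3/11 · 1/15 = 1/55, 2/11 · 1/20 = 1/110, 2/11 · 0 = 0, 1/11 · 0 = 0; with total 3/110.
Dividing through by the total gives posterior P(r = 1 | data) = 0, P(r = 2 | data) = 2/3, P(r = 3 | data) = 1/3, P(r = 4 | data) = 0, P(r = 5 | data) = 0.
So P(purple next | data) = Σ P(purple next | H) P(H | data) = (0)(2/3) + (1)(1/3) = 1/3.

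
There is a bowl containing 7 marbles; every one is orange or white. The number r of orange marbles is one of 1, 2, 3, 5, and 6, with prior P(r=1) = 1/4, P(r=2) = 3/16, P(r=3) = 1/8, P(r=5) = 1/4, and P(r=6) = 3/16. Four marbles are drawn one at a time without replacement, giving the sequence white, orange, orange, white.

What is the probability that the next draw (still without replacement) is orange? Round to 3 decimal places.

Under each hypothesis, the probability of the observed sequence is: P(data | r = 1) = (6/7)(1/6)(0/5) = 0; P(data | r = 2) = (5/7)(2/6)(1/5)(4/4) = 0.047619; P(data | r = 3) = (4/7)(3/6)(2/5)(3/4) = 0.085714; P(data | r = 5) = (2/7)(5/6)(4/5)(1/4) = 0.047619; P(data | r = 6) = (1/7)(6/6)(5/5)(0/4) = 0.
The prior-weighted likelihoods are 1/4 · 0 = 0, 3/16 · 0.047619 = 0.0089286, 1/8 · 0.085714 = 0.010714, 1/4 · 0.047619 = 0.011905, 3/16 · 0 = 0; these sum to 0.031548.
Normalising, the posterior is P(r = 1 | data) = 0, P(r = 2 | data) = 0.28302, P(r = 3 | data) = 0.33962, P(r = 5 | data) = 0.37736, P(r = 6 | data) = 0.
So P(orange next | data) = Σ P(orange next | H) P(H | data) = (0)(0.28302) + (1/3)(0.33962) + (1)(0.37736) = 0.49057.

0.491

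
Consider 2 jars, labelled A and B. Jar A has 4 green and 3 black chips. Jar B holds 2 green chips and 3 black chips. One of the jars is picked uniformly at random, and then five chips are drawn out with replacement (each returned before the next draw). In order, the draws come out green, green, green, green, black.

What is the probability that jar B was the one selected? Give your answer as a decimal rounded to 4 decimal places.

0.2516

The likelihood of the observed sequence under each hypothesis: P(data | jar A) = (4/7)(4/7)(4/7)(4/7)(3/7) = 0.045695; P(data | jar B) = (2/5)(2/5)(2/5)(2/5)(3/5) = 0.01536.
The prior-weighted likelihoods are 1/2 · 0.045695 = 0.022848, 1/2 · 0.01536 = 0.00768; summing to 0.030528.
By Bayes' rule, P(jar B | data) = (0.00768) / (0.030528) = 0.25158.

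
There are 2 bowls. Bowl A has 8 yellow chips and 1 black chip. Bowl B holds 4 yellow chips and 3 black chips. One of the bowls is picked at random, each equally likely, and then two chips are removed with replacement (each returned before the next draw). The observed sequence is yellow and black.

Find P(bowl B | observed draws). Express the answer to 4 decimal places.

Compute the likelihood of the observed sequence for each case: P(data | bowl A) = (8/9)(1/9) = 0.098765; P(data | bowl B) = (4/7)(3/7) = 0.2449.
Multiplying each by its prior: 1/2 · 0.098765 = 0.049383, 1/2 · 0.2449 = 0.12245; these sum to 0.17183.
Hence P(bowl B | data) = (0.12245) / (0.17183) = 0.71261.

0.7126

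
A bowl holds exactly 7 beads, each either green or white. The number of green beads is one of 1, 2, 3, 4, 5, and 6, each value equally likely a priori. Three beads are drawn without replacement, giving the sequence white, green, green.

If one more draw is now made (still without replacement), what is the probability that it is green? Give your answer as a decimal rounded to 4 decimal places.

0.6000

Under each hypothesis, the probability of the observed sequence is: P(data | r = 1) = (6/7)(1/6)(0/5) = 0; P(data | r = 2) = (5/7)(2/6)(1/5) = 1/21; P(data | r = 3) = (4/7)(3/6)(2/5) = 4/35; P(data | r = 4) = (3/7)(4/6)(3/5) = 6/35; P(data | r = 5) = (2/7)(5/6)(4/5) = 4/21; P(data | r = 6) = (1/7)(6/6)(5/5) = 1/7.
Weighting by the prior gives 1/6 · 0 = 0, 1/6 · 1/21 = 1/126, 1/6 · 4/35 = 2/105, 1/6 · 6/35 = 1/35, 1/6 · 4/21 = 2/63, 1/6 · 1/7 = 1/42; with total 1/9.
Normalising, the posterior is P(r = 1 | data) = 0, P(r = 2 | data) = 1/14, P(r = 3 | data) = 6/35, P(r = 4 | data) = 9/35, P(r = 5 | data) = 2/7, P(r = 6 | data) = 3/14.
So P(green next | data) = Σ P(green next | H) P(H | data) = (0)(1/14) + (1/4)(6/35) + (1/2)(9/35) + (3/4)(2/7) + (1)(3/14) = 3/5.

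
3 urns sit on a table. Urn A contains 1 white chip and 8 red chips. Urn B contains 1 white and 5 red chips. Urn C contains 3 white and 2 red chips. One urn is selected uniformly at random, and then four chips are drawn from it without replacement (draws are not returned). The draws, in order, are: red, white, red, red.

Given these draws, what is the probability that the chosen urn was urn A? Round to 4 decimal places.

0.4000

Compute the likelihood of the observed sequence for each case: P(data | urn A) = (8/9)(1/8)(7/7)(6/6) = 1/9; P(data | urn B) = (5/6)(1/5)(4/4)(3/3) = 1/6; P(data | urn C) = (2/5)(3/4)(1/3)(0/2) = 0.
The prior-weighted likelihoods are 1/3 · 1/9 = 1/27, 1/3 · 1/6 = 1/18, 1/3 · 0 = 0; summing to 5/54.
So P(urn A | data) = (1/27) / (5/54) = 2/5.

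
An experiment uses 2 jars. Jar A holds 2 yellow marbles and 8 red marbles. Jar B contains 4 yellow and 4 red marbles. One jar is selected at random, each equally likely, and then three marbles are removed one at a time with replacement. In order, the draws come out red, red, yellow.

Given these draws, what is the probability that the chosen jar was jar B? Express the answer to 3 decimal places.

For each hypothesis, P(data | H) works out to: P(data | jar A) = (8/10)(8/10)(2/10) = 0.128; P(data | jar B) = (4/8)(4/8)(4/8) = 0.125.
Multiplying each by its prior: 1/2 · 0.128 = 0.064, 1/2 · 0.125 = 0.0625; summing to 0.1265.
Therefore the posterior P(jar B | data) = (0.0625) / (0.1265) = 0.49407.

0.494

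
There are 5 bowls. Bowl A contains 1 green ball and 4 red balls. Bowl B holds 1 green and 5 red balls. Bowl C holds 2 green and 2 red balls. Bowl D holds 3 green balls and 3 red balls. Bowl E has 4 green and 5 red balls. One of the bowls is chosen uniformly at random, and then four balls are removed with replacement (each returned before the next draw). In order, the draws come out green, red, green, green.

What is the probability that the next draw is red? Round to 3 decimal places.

0.532

The likelihood of the observed sequence under each hypothesis: P(data | bowl A) = (1/5)(4/5)(1/5)(1/5) = 0.0064; P(data | bowl B) = (1/6)(5/6)(1/6)(1/6) = 0.003858; P(data | bowl C) = (2/4)(2/4)(2/4)(2/4) = 0.0625; P(data | bowl D) = (3/6)(3/6)(3/6)(3/6) = 0.0625; P(data | bowl E) = (4/9)(5/9)(4/9)(4/9) = 0.048773.
The prior-weighted likelihoods are 1/5 · 0.0064 = 0.00128, 1/5 · 0.003858 = 0.0007716, 1/5 · 0.0625 = 0.0125, 1/5 · 0.0625 = 0.0125, 1/5 · 0.048773 = 0.0097546; these sum to 0.036806.
The posterior is then P(bowl A | data) = 0.034777, P(bowl B | data) = 0.020964, P(bowl C | data) = 0.33962, P(bowl D | data) = 0.33962, P(bowl E | data) = 0.26503.
The predictive probability is P(red next | data) = (4/5)(0.034777) + (5/6)(0.020964) + (1/2)(0.33962) + (1/2)(0.33962) + (5/9)(0.26503) = 0.53214.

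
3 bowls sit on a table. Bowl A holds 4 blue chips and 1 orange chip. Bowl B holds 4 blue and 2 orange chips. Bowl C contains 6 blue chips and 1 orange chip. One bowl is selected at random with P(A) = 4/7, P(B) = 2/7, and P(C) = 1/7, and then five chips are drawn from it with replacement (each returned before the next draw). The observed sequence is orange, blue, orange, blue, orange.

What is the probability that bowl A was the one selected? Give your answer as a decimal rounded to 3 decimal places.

Under each hypothesis, the probability of the observed sequence is: P(data | bowl A) = (1/5)(4/5)(1/5)(4/5)(1/5) = 0.00512; P(data | bowl B) = (2/6)(4/6)(2/6)(4/6)(2/6) = 0.016461; P(data | bowl C) = (1/7)(6/7)(1/7)(6/7)(1/7) = 0.002142.
Weighting by the prior gives 4/7 · 0.00512 = 0.0029257, 2/7 · 0.016461 = 0.0047031, 1/7 · 0.002142 = 0.00030599; summing to 0.0079348.
Hence P(bowl A | data) = (0.0029257) / (0.0079348) = 0.36872.

0.369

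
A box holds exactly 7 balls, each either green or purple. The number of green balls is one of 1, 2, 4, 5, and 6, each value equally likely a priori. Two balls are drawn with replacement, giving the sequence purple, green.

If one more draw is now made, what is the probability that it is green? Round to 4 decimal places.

Under each hypothesis, the probability of the observed sequence is: P(data | r = 1) = (6/7)(1/7) = 6/49; P(data | r = 2) = (5/7)(2/7) = 10/49; P(data | r = 4) = (3/7)(4/7) = 12/49; P(data | r = 5) = (2/7)(5/7) = 10/49; P(data | r = 6) = (1/7)(6/7) = 6/49.
Weighting by the prior gives 1/5 · 6/49 = 6/245, 1/5 · 10/49 = 2/49, 1/5 · 12/49 = 12/245, 1/5 · 10/49 = 2/49, 1/5 · 6/49 = 6/245; with total 44/245.
Normalising, the posterior is P(r = 1 | data) = 3/22, P(r = 2 | data) = 5/22, P(r = 4 | data) = 3/11, P(r = 5 | data) = 5/22, P(r = 6 | data) = 3/22.
The predictive probability is P(green next | data) = (1/7)(3/22) + (2/7)(5/22) + (4/7)(3/11) + (5/7)(5/22) + (6/7)(3/22) = 40/77.

0.5195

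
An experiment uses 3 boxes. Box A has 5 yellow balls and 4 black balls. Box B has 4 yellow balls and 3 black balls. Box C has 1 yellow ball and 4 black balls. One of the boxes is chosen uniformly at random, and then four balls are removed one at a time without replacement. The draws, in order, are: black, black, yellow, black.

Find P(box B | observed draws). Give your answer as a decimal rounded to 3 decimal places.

For each hypothesis, P(data | H) works out to: P(data | box A) = (4/9)(3/8)(5/7)(2/6) = 0.039683; P(data | box B) = (3/7)(2/6)(4/5)(1/4) = 0.028571; P(data | box C) = (4/5)(3/4)(1/3)(2/2) = 0.2.
Weighting by the prior gives 1/3 · 0.039683 = 0.013228, 1/3 · 0.028571 = 0.0095238, 1/3 · 0.2 = 0.066667; summing to 0.089418.
Therefore the posterior P(box B | data) = (0.0095238) / (0.089418) = 0.10651.

0.107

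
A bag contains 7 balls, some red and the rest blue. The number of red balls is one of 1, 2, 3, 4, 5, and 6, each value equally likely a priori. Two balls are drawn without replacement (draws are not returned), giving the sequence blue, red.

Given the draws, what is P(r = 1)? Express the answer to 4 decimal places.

0.1071

Under each hypothesis, the probability of the observed sequence is: P(data | r = 1) = (6/7)(1/6) = 1/7; P(data | r = 2) = (5/7)(2/6) = 5/21; P(data | r = 3) = (4/7)(3/6) = 2/7; P(data | r = 4) = (3/7)(4/6) = 2/7; P(data | r = 5) = (2/7)(5/6) = 5/21; P(data | r = 6) = (1/7)(6/6) = 1/7.
The prior-weighted likelihoods are 1/6 · 1/7 = 1/42, 1/6 · 5/21 = 5/126, 1/6 · 2/7 = 1/21, 1/6 · 2/7 = 1/21, 1/6 · 5/21 = 5/126, 1/6 · 1/7 = 1/42; summing to 2/9.
So P(r = 1 | data) = (1/42) / (2/9) = 3/28.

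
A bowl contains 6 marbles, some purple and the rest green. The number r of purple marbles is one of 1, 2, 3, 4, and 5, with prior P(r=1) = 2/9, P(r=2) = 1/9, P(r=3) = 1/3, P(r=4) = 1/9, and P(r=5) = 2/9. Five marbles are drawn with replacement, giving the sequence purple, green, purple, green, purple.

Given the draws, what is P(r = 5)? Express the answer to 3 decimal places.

0.177

Under each hypothesis, the probability of the observed sequence is: P(data | r = 1) = (1/6)(5/6)(1/6)(5/6)(1/6) = 0.003215; P(data | r = 2) = (2/6)(4/6)(2/6)(4/6)(2/6) = 0.016461; P(data | r = 3) = (3/6)(3/6)(3/6)(3/6)(3/6) = 0.03125; P(data | r = 4) = (4/6)(2/6)(4/6)(2/6)(4/6) = 0.032922; P(data | r = 5) = (5/6)(1/6)(5/6)(1/6)(5/6) = 0.016075.
The prior-weighted likelihoods are 2/9 · 0.003215 = 0.00071445, 1/9 · 0.016461 = 0.001829, 1/3 · 0.03125 = 0.010417, 1/9 · 0.032922 = 0.003658, 2/9 · 0.016075 = 0.0035722; with total 0.02019.
Therefore the posterior P(r = 5 | data) = (0.0035722) / (0.02019) = 0.17693.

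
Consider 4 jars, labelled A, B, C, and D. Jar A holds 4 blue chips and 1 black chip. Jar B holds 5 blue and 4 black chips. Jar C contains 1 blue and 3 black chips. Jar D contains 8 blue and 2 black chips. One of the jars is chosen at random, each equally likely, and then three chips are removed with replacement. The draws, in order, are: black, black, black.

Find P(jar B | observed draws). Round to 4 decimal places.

0.1670

For each hypothesis, P(data | H) works out to: P(data | jar A) = (1/5)(1/5)(1/5) = 0.008; P(data | jar B) = (4/9)(4/9)(4/9) = 0.087791; P(data | jar C) = (3/4)(3/4)(3/4) = 0.42188; P(data | jar D) = (2/10)(2/10)(2/10) = 0.008.
The prior-weighted likelihoods are 1/4 · 0.008 = 0.002, 1/4 · 0.087791 = 0.021948, 1/4 · 0.42188 = 0.10547, 1/4 · 0.008 = 0.002; with total 0.13142.
So P(jar B | data) = (0.021948) / (0.13142) = 0.16701.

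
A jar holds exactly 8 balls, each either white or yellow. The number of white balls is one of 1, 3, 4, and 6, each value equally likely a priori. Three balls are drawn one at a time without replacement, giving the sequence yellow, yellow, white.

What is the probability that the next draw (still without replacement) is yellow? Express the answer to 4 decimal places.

Compute the likelihood of the observed sequence for each case: P(data | r = 1) = (7/8)(6/7)(1/6) = 1/8; P(data | r = 3) = (5/8)(4/7)(3/6) = 5/28; P(data | r = 4) = (4/8)(3/7)(4/6) = 1/7; P(data | r = 6) = (2/8)(1/7)(6/6) = 1/28.
The prior-weighted likelihoods are 1/4 · 1/8 = 1/32, 1/4 · 5/28 = 5/112, 1/4 · 1/7 = 1/28, 1/4 · 1/28 = 1/112; summing to 27/224.
Dividing through by the total gives posterior P(r = 1 | data) = 7/27, P(r = 3 | data) = 10/27, P(r = 4 | data) = 8/27, P(r = 6 | data) = 2/27.
So P(yellow next | data) = Σ P(yellow next | H) P(H | data) = (1)(7/27) + (3/5)(10/27) + (2/5)(8/27) + (0)(2/27) = 3/5.

0.6000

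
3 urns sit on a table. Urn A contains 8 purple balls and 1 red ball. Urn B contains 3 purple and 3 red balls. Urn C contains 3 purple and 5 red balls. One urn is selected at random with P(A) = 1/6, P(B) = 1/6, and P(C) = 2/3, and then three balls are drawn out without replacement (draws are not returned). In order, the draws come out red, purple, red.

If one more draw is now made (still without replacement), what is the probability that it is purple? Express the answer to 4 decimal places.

0.4463

Under each hypothesis, the probability of the observed sequence is: P(data | urn A) = (1/9)(8/8)(0/7) = 0; P(data | urn B) = (3/6)(3/5)(2/4) = 3/20; P(data | urn C) = (5/8)(3/7)(4/6) = 5/28.
The prior-weighted likelihoods are 1/6 · 0 = 0, 1/6 · 3/20 = 1/40, 2/3 · 5/28 = 5/42; summing to 121/840.
The posterior is then P(urn A | data) = 0, P(urn B | data) = 21/121, P(urn C | data) = 100/121.
Averaging over the posterior, P(purple next | data) = (2/3)(21/121) + (2/5)(100/121) = 54/121.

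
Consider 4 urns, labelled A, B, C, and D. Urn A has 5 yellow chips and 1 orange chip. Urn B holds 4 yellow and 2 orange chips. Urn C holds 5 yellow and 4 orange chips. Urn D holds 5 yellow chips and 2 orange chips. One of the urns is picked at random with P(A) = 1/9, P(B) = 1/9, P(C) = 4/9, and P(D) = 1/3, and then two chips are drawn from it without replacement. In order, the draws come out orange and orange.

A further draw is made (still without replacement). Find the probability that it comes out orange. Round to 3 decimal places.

0.217

Compute the likelihood of the observed sequence for each case: P(data | urn A) = (1/6)(0/5) = 0; P(data | urn B) = (2/6)(1/5) = 1/15; P(data | urn C) = (4/9)(3/8) = 1/6; P(data | urn D) = (2/7)(1/6) = 1/21.
Multiplying each by its prior: 1/9 · 0 = 0, 1/9 · 1/15 = 1/135, 4/9 · 1/6 = 2/27, 1/3 · 1/21 = 1/63; summing to 92/945.
The posterior is then P(urn A | data) = 0, P(urn B | data) = 7/92, P(urn C | data) = 35/46, P(urn D | data) = 15/92.
The predictive probability is P(orange next | data) = (0)(7/92) + (2/7)(35/46) + (0)(15/92) = 5/23.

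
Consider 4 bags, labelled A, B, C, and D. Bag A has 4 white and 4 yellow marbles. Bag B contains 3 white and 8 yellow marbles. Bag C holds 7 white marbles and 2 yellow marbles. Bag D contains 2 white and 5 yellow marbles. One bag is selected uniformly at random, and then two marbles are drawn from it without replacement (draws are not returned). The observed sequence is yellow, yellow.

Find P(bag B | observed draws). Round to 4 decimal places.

0.4148

Under each hypothesis, the probability of the observed sequence is: P(data | bag A) = (4/8)(3/7) = 0.21429; P(data | bag B) = (8/11)(7/10) = 0.50909; P(data | bag C) = (2/9)(1/8) = 0.027778; P(data | bag D) = (5/7)(4/6) = 0.47619.
Multiplying each by its prior: 1/4 · 0.21429 = 0.053571, 1/4 · 0.50909 = 0.12727, 1/4 · 0.027778 = 0.0069444, 1/4 · 0.47619 = 0.11905; summing to 0.30684.
Hence P(bag B | data) = (0.12727) / (0.30684) = 0.41479.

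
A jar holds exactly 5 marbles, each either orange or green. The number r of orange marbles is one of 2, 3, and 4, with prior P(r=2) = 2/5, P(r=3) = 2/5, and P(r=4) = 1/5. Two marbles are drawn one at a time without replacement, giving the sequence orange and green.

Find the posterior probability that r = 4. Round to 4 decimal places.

Compute the likelihood of the observed sequence for each case: P(data | r = 2) = (2/5)(3/4) = 3/10; P(data | r = 3) = (3/5)(2/4) = 3/10; P(data | r = 4) = (4/5)(1/4) = 1/5.
Multiplying each by its prior: 2/5 · 3/10 = 3/25, 2/5 · 3/10 = 3/25, 1/5 · 1/5 = 1/25; summing to 7/25.
So P(r = 4 | data) = (1/25) / (7/25) = 1/7.

0.1429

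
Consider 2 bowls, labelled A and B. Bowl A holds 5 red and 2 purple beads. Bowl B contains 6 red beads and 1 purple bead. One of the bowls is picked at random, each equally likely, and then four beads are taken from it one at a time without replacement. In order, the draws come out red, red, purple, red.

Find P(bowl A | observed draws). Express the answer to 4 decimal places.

0.5000

The likelihood of the observed sequence under each hypothesis: P(data | bowl A) = (5/7)(4/6)(2/5)(3/4) = 1/7; P(data | bowl B) = (6/7)(5/6)(1/5)(4/4) = 1/7.
Multiplying each by its prior: 1/2 · 1/7 = 1/14, 1/2 · 1/7 = 1/14; these sum to 1/7.
So P(bowl A | data) = (1/14) / (1/7) = 1/2.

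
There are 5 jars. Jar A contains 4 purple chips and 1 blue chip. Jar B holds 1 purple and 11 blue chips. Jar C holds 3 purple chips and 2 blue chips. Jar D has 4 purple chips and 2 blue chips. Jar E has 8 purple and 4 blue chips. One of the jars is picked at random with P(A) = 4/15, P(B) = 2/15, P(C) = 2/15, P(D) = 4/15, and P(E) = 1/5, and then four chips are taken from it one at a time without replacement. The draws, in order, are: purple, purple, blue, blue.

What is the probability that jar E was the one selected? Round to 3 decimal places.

The likelihood of the observed sequence under each hypothesis: P(data | jar A) = (4/5)(3/4)(1/3)(0/2) = 0; P(data | jar B) = (1/12)(0/11) = 0; P(data | jar C) = (3/5)(2/4)(2/3)(1/2) = 0.1; P(data | jar D) = (4/6)(3/5)(2/4)(1/3) = 0.066667; P(data | jar E) = (8/12)(7/11)(4/10)(3/9) = 0.056566.
Weighting by the prior gives 4/15 · 0 = 0, 2/15 · 0 = 0, 2/15 · 0.1 = 0.013333, 4/15 · 0.066667 = 0.017778, 1/5 · 0.056566 = 0.011313; with total 0.042424.
Therefore the posterior P(jar E | data) = (0.011313) / (0.042424) = 0.26667.

0.267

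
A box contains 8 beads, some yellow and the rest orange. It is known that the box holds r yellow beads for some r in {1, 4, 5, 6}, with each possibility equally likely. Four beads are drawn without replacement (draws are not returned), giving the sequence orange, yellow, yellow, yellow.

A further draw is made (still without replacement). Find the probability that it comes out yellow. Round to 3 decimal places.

0.570

For each hypothesis, P(data | H) works out to: P(data | r = 1) = (7/8)(1/7)(0/6) = 0; P(data | r = 4) = (4/8)(4/7)(3/6)(2/5) = 2/35; P(data | r = 5) = (3/8)(5/7)(4/6)(3/5) = 3/28; P(data | r = 6) = (2/8)(6/7)(5/6)(4/5) = 1/7.
The prior-weighted likelihoods are 1/4 · 0 = 0, 1/4 · 2/35 = 1/70, 1/4 · 3/28 = 3/112, 1/4 · 1/7 = 1/28; summing to 43/560.
The posterior is then P(r = 1 | data) = 0, P(r = 4 | data) = 8/43, P(r = 5 | data) = 15/43, P(r = 6 | data) = 20/43.
Averaging over the posterior, P(yellow next | data) = (1/4)(8/43) + (1/2)(15/43) + (3/4)(20/43) = 49/86.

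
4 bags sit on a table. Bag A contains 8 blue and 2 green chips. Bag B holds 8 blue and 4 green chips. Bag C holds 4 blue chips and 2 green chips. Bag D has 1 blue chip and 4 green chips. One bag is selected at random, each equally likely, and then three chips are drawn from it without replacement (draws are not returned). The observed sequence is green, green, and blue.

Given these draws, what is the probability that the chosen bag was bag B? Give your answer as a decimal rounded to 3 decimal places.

Under each hypothesis, the probability of the observed sequence is: P(data | bag A) = (2/10)(1/9)(8/8) = 0.022222; P(data | bag B) = (4/12)(3/11)(8/10) = 0.072727; P(data | bag C) = (2/6)(1/5)(4/4) = 0.066667; P(data | bag D) = (4/5)(3/4)(1/3) = 0.2.
The prior-weighted likelihoods are 1/4 · 0.022222 = 0.0055556, 1/4 · 0.072727 = 0.018182, 1/4 · 0.066667 = 0.016667, 1/4 · 0.2 = 0.05; with total 0.090404.
So P(bag B | data) = (0.018182) / (0.090404) = 0.20112.

0.201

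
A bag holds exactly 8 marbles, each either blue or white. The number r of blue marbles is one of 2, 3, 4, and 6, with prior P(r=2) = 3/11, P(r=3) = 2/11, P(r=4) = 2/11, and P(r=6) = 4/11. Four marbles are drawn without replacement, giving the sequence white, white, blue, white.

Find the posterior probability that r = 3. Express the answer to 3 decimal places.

Under each hypothesis, the probability of the observed sequence is: P(data | r = 2) = (6/8)(5/7)(2/6)(4/5) = 1/7; P(data | r = 3) = (5/8)(4/7)(3/6)(3/5) = 3/28; P(data | r = 4) = (4/8)(3/7)(4/6)(2/5) = 2/35; P(data | r = 6) = (2/8)(1/7)(6/6)(0/5) = 0.
Multiplying each by its prior: 3/11 · 1/7 = 3/77, 2/11 · 3/28 = 3/154, 2/11 · 2/35 = 4/385, 4/11 · 0 = 0; summing to 53/770.
By Bayes' rule, P(r = 3 | data) = (3/154) / (53/770) = 15/53.

0.283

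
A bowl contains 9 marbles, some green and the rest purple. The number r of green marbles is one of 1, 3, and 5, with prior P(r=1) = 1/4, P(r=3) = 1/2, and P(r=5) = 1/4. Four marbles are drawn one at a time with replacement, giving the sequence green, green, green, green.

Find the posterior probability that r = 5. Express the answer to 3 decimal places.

0.793

For each hypothesis, P(data | H) works out to: P(data | r = 1) = (1/9)(1/9)(1/9)(1/9) = 0.00015242; P(data | r = 3) = (3/9)(3/9)(3/9)(3/9) = 0.012346; P(data | r = 5) = (5/9)(5/9)(5/9)(5/9) = 0.09526.
Multiplying each by its prior: 1/4 · 0.00015242 = 3.8104e-05, 1/2 · 0.012346 = 0.0061728, 1/4 · 0.09526 = 0.023815; with total 0.030026.
By Bayes' rule, P(r = 5 | data) = (0.023815) / (0.030026) = 0.79315.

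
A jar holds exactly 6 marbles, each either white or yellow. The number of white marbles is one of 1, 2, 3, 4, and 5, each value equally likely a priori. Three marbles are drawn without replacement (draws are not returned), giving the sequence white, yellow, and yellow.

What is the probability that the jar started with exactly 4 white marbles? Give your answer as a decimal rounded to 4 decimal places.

0.1143

Compute the likelihood of the observed sequence for each case: P(data | r = 1) = (1/6)(5/5)(4/4) = 1/6; P(data | r = 2) = (2/6)(4/5)(3/4) = 1/5; P(data | r = 3) = (3/6)(3/5)(2/4) = 3/20; P(data | r = 4) = (4/6)(2/5)(1/4) = 1/15; P(data | r = 5) = (5/6)(1/5)(0/4) = 0.
Multiplying each by its prior: 1/5 · 1/6 = 1/30, 1/5 · 1/5 = 1/25, 1/5 · 3/20 = 3/100, 1/5 · 1/15 = 1/75, 1/5 · 0 = 0; with total 7/60.
So P(r = 4 | data) = (1/75) / (7/60) = 4/35.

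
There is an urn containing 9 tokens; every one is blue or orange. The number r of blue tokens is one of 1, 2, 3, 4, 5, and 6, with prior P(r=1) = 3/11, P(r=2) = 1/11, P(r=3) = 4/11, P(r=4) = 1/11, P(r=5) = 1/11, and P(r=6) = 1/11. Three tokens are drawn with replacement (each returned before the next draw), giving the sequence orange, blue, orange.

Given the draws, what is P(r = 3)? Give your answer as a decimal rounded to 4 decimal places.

0.4519

Under each hypothesis, the probability of the observed sequence is: P(data | r = 1) = (8/9)(1/9)(8/9) = 0.087791; P(data | r = 2) = (7/9)(2/9)(7/9) = 0.13443; P(data | r = 3) = (6/9)(3/9)(6/9) = 0.14815; P(data | r = 4) = (5/9)(4/9)(5/9) = 0.13717; P(data | r = 5) = (4/9)(5/9)(4/9) = 0.10974; P(data | r = 6) = (3/9)(6/9)(3/9) = 0.074074.
Weighting by the prior gives 3/11 · 0.087791 = 0.023943, 1/11 · 0.13443 = 0.012221, 4/11 · 0.14815 = 0.053872, 1/11 · 0.13717 = 0.01247, 1/11 · 0.10974 = 0.0099763, 1/11 · 0.074074 = 0.006734; summing to 0.11922.
So P(r = 3 | data) = (0.053872) / (0.11922) = 0.45188.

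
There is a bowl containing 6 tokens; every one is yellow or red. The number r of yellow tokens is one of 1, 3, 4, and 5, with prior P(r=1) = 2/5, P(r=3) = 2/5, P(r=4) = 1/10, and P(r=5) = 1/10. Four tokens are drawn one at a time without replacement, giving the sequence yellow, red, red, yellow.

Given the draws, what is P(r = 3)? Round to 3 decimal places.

0.857

For each hypothesis, P(data | H) works out to: P(data | r = 1) = (1/6)(5/5)(4/4)(0/3) = 0; P(data | r = 3) = (3/6)(3/5)(2/4)(2/3) = 1/10; P(data | r = 4) = (4/6)(2/5)(1/4)(3/3) = 1/15; P(data | r = 5) = (5/6)(1/5)(0/4) = 0.
Multiplying each by its prior: 2/5 · 0 = 0, 2/5 · 1/10 = 1/25, 1/10 · 1/15 = 1/150, 1/10 · 0 = 0; summing to 7/150.
Therefore the posterior P(r = 3 | data) = (1/25) / (7/150) = 6/7.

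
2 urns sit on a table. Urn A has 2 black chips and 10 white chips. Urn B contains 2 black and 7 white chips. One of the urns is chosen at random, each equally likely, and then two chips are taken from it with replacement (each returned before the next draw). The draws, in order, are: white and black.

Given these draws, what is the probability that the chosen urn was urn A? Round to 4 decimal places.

0.4455

The likelihood of the observed sequence under each hypothesis: P(data | urn A) = (10/12)(2/12) = 5/36; P(data | urn B) = (7/9)(2/9) = 14/81.
Weighting by the prior gives 1/2 · 5/36 = 5/72, 1/2 · 14/81 = 7/81; these sum to 101/648.
So P(urn A | data) = (5/72) / (101/648) = 45/101.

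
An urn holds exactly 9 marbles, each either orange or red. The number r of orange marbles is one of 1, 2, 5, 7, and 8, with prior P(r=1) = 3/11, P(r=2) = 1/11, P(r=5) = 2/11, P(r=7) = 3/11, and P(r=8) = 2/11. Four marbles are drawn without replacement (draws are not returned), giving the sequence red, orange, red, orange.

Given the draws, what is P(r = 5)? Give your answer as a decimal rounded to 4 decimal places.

For each hypothesis, P(data | H) works out to: P(data | r = 1) = (8/9)(1/8)(7/7)(0/6) = 0; P(data | r = 2) = (7/9)(2/8)(6/7)(1/6) = 1/36; P(data | r = 5) = (4/9)(5/8)(3/7)(4/6) = 5/63; P(data | r = 7) = (2/9)(7/8)(1/7)(6/6) = 1/36; P(data | r = 8) = (1/9)(8/8)(0/7) = 0.
Multiplying each by its prior: 3/11 · 0 = 0, 1/11 · 1/36 = 1/396, 2/11 · 5/63 = 10/693, 3/11 · 1/36 = 1/132, 2/11 · 0 = 0; summing to 17/693.
Hence P(r = 5 | data) = (10/693) / (17/693) = 10/17.

0.5882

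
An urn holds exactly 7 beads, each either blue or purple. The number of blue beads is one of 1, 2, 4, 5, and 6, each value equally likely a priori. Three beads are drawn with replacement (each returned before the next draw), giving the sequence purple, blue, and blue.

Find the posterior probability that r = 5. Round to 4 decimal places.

Under each hypothesis, the probability of the observed sequence is: P(data | r = 1) = (6/7)(1/7)(1/7) = 0.017493; P(data | r = 2) = (5/7)(2/7)(2/7) = 0.058309; P(data | r = 4) = (3/7)(4/7)(4/7) = 0.13994; P(data | r = 5) = (2/7)(5/7)(5/7) = 0.14577; P(data | r = 6) = (1/7)(6/7)(6/7) = 0.10496.
Multiplying each by its prior: 1/5 · 0.017493 = 0.0034985, 1/5 · 0.058309 = 0.011662, 1/5 · 0.13994 = 0.027988, 1/5 · 0.14577 = 0.029155, 1/5 · 0.10496 = 0.020991; with total 0.093294.
By Bayes' rule, P(r = 5 | data) = (0.029155) / (0.093294) = 0.3125.

0.3125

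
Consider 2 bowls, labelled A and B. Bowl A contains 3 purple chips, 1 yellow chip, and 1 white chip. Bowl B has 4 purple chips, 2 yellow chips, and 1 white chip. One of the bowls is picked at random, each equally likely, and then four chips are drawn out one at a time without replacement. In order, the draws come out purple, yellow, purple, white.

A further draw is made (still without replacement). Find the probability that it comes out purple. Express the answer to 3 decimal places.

0.879

For each hypothesis, P(data | H) works out to: P(data | bowl A) = (3/5)(1/4)(2/3)(1/2) = 1/20; P(data | bowl B) = (4/7)(2/6)(3/5)(1/4) = 1/35.
The prior-weighted likelihoods are 1/2 · 1/20 = 1/40, 1/2 · 1/35 = 1/70; these sum to 11/280.
The posterior is then P(bowl A | data) = 7/11, P(bowl B | data) = 4/11.
So P(purple next | data) = Σ P(purple next | H) P(H | data) = (1)(7/11) + (2/3)(4/11) = 29/33.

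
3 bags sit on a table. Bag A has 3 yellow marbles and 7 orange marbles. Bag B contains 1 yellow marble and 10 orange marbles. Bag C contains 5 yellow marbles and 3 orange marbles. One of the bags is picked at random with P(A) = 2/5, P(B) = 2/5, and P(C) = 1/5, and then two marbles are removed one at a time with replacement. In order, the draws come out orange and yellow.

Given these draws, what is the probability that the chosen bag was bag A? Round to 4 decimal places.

0.5124

Compute the likelihood of the observed sequence for each case: P(data | bag A) = (7/10)(3/10) = 0.21; P(data | bag B) = (10/11)(1/11) = 0.082645; P(data | bag C) = (3/8)(5/8) = 0.23438.
Multiplying each by its prior: 2/5 · 0.21 = 0.084, 2/5 · 0.082645 = 0.033058, 1/5 · 0.23438 = 0.046875; these sum to 0.16393.
By Bayes' rule, P(bag A | data) = (0.084) / (0.16393) = 0.5124.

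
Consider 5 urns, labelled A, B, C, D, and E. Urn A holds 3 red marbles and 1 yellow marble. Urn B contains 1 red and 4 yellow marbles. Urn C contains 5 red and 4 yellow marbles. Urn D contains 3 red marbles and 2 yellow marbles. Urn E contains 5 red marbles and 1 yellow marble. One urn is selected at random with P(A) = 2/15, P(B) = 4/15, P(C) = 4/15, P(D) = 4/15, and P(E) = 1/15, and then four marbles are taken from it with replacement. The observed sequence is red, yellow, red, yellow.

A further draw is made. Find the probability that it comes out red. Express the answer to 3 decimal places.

0.545

Compute the likelihood of the observed sequence for each case: P(data | urn A) = (3/4)(1/4)(3/4)(1/4) = 0.035156; P(data | urn B) = (1/5)(4/5)(1/5)(4/5) = 0.0256; P(data | urn C) = (5/9)(4/9)(5/9)(4/9) = 0.060966; P(data | urn D) = (3/5)(2/5)(3/5)(2/5) = 0.0576; P(data | urn E) = (5/6)(1/6)(5/6)(1/6) = 0.01929.
Multiplying each by its prior: 2/15 · 0.035156 = 0.0046875, 4/15 · 0.0256 = 0.0068267, 4/15 · 0.060966 = 0.016258, 4/15 · 0.0576 = 0.01536, 1/15 · 0.01929 = 0.001286; these sum to 0.044418.
Dividing through by the total gives posterior P(urn A | data) = 0.10553, P(urn B | data) = 0.15369, P(urn C | data) = 0.36602, P(urn D | data) = 0.34581, P(urn E | data) = 0.028953.
The predictive probability is P(red next | data) = (3/4)(0.10553) + (1/5)(0.15369) + (5/9)(0.36602) + (3/5)(0.34581) + (5/6)(0.028953) = 0.54484.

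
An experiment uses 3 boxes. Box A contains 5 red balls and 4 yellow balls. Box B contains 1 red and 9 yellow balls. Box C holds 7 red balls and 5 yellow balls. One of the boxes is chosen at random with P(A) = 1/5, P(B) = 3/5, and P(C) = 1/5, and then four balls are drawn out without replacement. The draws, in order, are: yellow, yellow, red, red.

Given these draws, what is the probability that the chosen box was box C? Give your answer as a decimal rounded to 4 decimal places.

0.4712

Under each hypothesis, the probability of the observed sequence is: P(data | box A) = (4/9)(3/8)(5/7)(4/6) = 0.079365; P(data | box B) = (9/10)(8/9)(1/8)(0/7) = 0; P(data | box C) = (5/12)(4/11)(7/10)(6/9) = 0.070707.
Multiplying each by its prior: 1/5 · 0.079365 = 0.015873, 3/5 · 0 = 0, 1/5 · 0.070707 = 0.014141; these sum to 0.030014.
By Bayes' rule, P(box C | data) = (0.014141) / (0.030014) = 0.47115.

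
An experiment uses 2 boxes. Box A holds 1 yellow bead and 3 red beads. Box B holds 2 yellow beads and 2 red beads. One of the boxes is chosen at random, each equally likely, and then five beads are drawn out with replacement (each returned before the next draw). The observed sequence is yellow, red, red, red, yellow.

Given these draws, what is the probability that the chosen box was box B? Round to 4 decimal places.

0.5424

For each hypothesis, P(data | H) works out to: P(data | box A) = (1/4)(3/4)(3/4)(3/4)(1/4) = 0.026367; P(data | box B) = (2/4)(2/4)(2/4)(2/4)(2/4) = 0.03125.
The prior-weighted likelihoods are 1/2 · 0.026367 = 0.013184, 1/2 · 0.03125 = 0.015625; these sum to 0.028809.
Hence P(box B | data) = (0.015625) / (0.028809) = 0.54237.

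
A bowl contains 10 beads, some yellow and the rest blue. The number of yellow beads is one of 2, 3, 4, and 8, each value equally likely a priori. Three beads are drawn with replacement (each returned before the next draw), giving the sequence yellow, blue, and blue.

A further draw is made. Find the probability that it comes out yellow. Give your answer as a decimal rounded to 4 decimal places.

0.3390

Compute the likelihood of the observed sequence for each case: P(data | r = 2) = (2/10)(8/10)(8/10) = 0.128; P(data | r = 3) = (3/10)(7/10)(7/10) = 0.147; P(data | r = 4) = (4/10)(6/10)(6/10) = 0.144; P(data | r = 8) = (8/10)(2/10)(2/10) = 0.032.
Weighting by the prior gives 1/4 · 0.128 = 0.032, 1/4 · 0.147 = 0.03675, 1/4 · 0.144 = 0.036, 1/4 · 0.032 = 0.008; with total 0.11275.
The posterior is then P(r = 2 | data) = 0.28381, P(r = 3 | data) = 0.32594, P(r = 4 | data) = 0.31929, P(r = 8 | data) = 0.070953.
So P(yellow next | data) = Σ P(yellow next | H) P(H | data) = (1/5)(0.28381) + (3/10)(0.32594) + (2/5)(0.31929) + (4/5)(0.070953) = 0.33902.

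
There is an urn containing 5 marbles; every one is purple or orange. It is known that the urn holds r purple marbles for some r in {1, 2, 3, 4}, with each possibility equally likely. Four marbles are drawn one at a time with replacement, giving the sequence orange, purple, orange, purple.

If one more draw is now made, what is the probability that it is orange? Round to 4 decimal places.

Compute the likelihood of the observed sequence for each case: P(data | r = 1) = (4/5)(1/5)(4/5)(1/5) = 16/625; P(data | r = 2) = (3/5)(2/5)(3/5)(2/5) = 36/625; P(data | r = 3) = (2/5)(3/5)(2/5)(3/5) = 36/625; P(data | r = 4) = (1/5)(4/5)(1/5)(4/5) = 16/625.
Weighting by the prior gives 1/4 · 16/625 = 4/625, 1/4 · 36/625 = 9/625, 1/4 · 36/625 = 9/625, 1/4 · 16/625 = 4/625; these sum to 26/625.
The posterior is then P(r = 1 | data) = 2/13, P(r = 2 | data) = 9/26, P(r = 3 | data) = 9/26, P(r = 4 | data) = 2/13.
So P(orange next | data) = Σ P(orange next | H) P(H | data) = (4/5)(2/13) + (3/5)(9/26) + (2/5)(9/26) + (1/5)(2/13) = 1/2.

0.5000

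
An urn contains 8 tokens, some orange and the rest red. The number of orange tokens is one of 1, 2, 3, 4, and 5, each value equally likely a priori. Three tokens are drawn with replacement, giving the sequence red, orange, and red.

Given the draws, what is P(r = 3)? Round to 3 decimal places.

0.246

Compute the likelihood of the observed sequence for each case: P(data | r = 1) = (7/8)(1/8)(7/8) = 0.095703; P(data | r = 2) = (6/8)(2/8)(6/8) = 0.14062; P(data | r = 3) = (5/8)(3/8)(5/8) = 0.14648; P(data | r = 4) = (4/8)(4/8)(4/8) = 0.125; P(data | r = 5) = (3/8)(5/8)(3/8) = 0.087891.
Weighting by the prior gives 1/5 · 0.095703 = 0.019141, 1/5 · 0.14062 = 0.028125, 1/5 · 0.14648 = 0.029297, 1/5 · 0.125 = 0.025, 1/5 · 0.087891 = 0.017578; these sum to 0.11914.
Hence P(r = 3 | data) = (0.029297) / (0.11914) = 0.2459.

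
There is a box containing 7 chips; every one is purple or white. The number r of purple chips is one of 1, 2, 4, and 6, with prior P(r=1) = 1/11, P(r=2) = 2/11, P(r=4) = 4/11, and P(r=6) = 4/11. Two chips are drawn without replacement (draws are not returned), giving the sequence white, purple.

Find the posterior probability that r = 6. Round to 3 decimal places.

0.245

For each hypothesis, P(data | H) works out to: P(data | r = 1) = (6/7)(1/6) = 1/7; P(data | r = 2) = (5/7)(2/6) = 5/21; P(data | r = 4) = (3/7)(4/6) = 2/7; P(data | r = 6) = (1/7)(6/6) = 1/7.
The prior-weighted likelihoods are 1/11 · 1/7 = 1/77, 2/11 · 5/21 = 10/231, 4/11 · 2/7 = 8/77, 4/11 · 1/7 = 4/77; these sum to 7/33.
By Bayes' rule, P(r = 6 | data) = (4/77) / (7/33) = 12/49.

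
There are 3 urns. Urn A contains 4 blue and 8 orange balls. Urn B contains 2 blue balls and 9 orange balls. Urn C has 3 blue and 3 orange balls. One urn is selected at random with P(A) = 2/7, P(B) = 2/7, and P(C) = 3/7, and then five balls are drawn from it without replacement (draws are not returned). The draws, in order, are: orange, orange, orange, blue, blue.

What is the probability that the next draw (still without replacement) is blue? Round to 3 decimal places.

The likelihood of the observed sequence under each hypothesis: P(data | urn A) = (8/12)(7/11)(6/10)(4/9)(3/8) = 0.042424; P(data | urn B) = (9/11)(8/10)(7/9)(2/8)(1/7) = 0.018182; P(data | urn C) = (3/6)(2/5)(1/4)(3/3)(2/2) = 0.05.
Weighting by the prior gives 2/7 · 0.042424 = 0.012121, 2/7 · 0.018182 = 0.0051948, 3/7 · 0.05 = 0.021429; these sum to 0.038745.
The posterior is then P(urn A | data) = 0.31285, P(urn B | data) = 0.13408, P(urn C | data) = 0.55307.
So P(blue next | data) = Σ P(blue next | H) P(H | data) = (2/7)(0.31285) + (0)(0.13408) + (1)(0.55307) = 0.64246.

0.642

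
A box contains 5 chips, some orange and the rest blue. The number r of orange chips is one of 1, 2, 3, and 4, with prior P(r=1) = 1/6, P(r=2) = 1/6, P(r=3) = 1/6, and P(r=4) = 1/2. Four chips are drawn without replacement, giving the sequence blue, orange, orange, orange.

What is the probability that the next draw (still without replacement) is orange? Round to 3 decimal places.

0.857

The likelihood of the observed sequence under each hypothesis: P(data | r = 1) = (4/5)(1/4)(0/3) = 0; P(data | r = 2) = (3/5)(2/4)(1/3)(0/2) = 0; P(data | r = 3) = (2/5)(3/4)(2/3)(1/2) = 1/10; P(data | r = 4) = (1/5)(4/4)(3/3)(2/2) = 1/5.
Weighting by the prior gives 1/6 · 0 = 0, 1/6 · 0 = 0, 1/6 · 1/10 = 1/60, 1/2 · 1/5 = 1/10; these sum to 7/60.
Dividing through by the total gives posterior P(r = 1 | data) = 0, P(r = 2 | data) = 0, P(r = 3 | data) = 1/7, P(r = 4 | data) = 6/7.
The predictive probability is P(orange next | data) = (0)(1/7) + (1)(6/7) = 6/7.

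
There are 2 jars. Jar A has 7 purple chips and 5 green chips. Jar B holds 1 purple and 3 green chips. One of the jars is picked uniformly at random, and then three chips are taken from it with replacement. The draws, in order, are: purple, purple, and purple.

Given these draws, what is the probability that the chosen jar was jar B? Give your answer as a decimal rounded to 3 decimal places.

0.073

Under each hypothesis, the probability of the observed sequence is: P(data | jar A) = (7/12)(7/12)(7/12) = 0.1985; P(data | jar B) = (1/4)(1/4)(1/4) = 0.015625.
The prior-weighted likelihoods are 1/2 · 0.1985 = 0.099248, 1/2 · 0.015625 = 0.0078125; these sum to 0.10706.
Therefore the posterior P(jar B | data) = (0.0078125) / (0.10706) = 0.072973.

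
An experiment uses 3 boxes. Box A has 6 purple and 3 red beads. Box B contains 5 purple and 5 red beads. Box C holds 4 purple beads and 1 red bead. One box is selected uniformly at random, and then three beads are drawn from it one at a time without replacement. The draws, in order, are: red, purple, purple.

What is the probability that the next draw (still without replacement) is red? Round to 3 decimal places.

0.268

Under each hypothesis, the probability of the observed sequence is: P(data | box A) = (3/9)(6/8)(5/7) = 5/28; P(data | box B) = (5/10)(5/9)(4/8) = 5/36; P(data | box C) = (1/5)(4/4)(3/3) = 1/5.
The prior-weighted likelihoods are 1/3 · 5/28 = 5/84, 1/3 · 5/36 = 5/108, 1/3 · 1/5 = 1/15; with total 163/945.
Dividing through by the total gives posterior P(box A | data) = 225/652, P(box B | data) = 175/652, P(box C | data) = 63/163.
Averaging over the posterior, P(red next | data) = (1/3)(225/652) + (4/7)(175/652) + (0)(63/163) = 175/652.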